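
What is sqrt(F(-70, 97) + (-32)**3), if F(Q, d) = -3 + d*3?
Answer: 4*I*sqrt(2030) ≈ 180.22*I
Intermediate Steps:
F(Q, d) = -3 + 3*d
sqrt(F(-70, 97) + (-32)**3) = sqrt((-3 + 3*97) + (-32)**3) = sqrt((-3 + 291) - 32768) = sqrt(288 - 32768) = sqrt(-32480) = 4*I*sqrt(2030)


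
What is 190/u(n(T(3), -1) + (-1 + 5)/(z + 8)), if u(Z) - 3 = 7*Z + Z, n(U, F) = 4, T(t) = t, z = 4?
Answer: 570/113 ≈ 5.0443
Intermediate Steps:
u(Z) = 3 + 8*Z (u(Z) = 3 + (7*Z + Z) = 3 + 8*Z)
190/u(n(T(3), -1) + (-1 + 5)/(z + 8)) = 190/(3 + 8*(4 + (-1 + 5)/(4 + 8))) = 190/(3 + 8*(4 + 4/12)) = 190/(3 + 8*(4 + 4*(1/12))) = 190/(3 + 8*(4 + ⅓)) = 190/(3 + 8*(13/3)) = 190/(3 + 104/3) = 190/(113/3) = 190*(3/113) = 570/113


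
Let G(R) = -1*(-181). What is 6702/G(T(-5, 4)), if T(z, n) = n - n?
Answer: 6702/181 ≈ 37.028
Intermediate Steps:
T(z, n) = 0
G(R) = 181
6702/G(T(-5, 4)) = 6702/181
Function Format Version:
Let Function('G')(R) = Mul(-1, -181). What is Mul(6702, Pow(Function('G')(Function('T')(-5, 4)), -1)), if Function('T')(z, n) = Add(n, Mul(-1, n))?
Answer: Rational(6702, 181) ≈ 37.028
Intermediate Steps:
Function('T')(z, n) = 0
Function('G')(R) = 181
Mul(6702, Pow(Function('G')(Function('T')(-5, 4)), -1)) = Mul(6702, Pow(181, -1)) = Mul(6702, Rational(1, 181)) = Rational(6702, 181)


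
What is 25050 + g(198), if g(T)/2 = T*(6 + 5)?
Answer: 29406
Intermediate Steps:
g(T) = 22*T (g(T) = 2*(T*(6 + 5)) = 2*(T*11) = 2*(11*T) = 22*T)
25050 + g(198) = 25050 + 22*198 = 25050 + 4356 = 29406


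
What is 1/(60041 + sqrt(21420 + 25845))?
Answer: 60041/3604874416 - sqrt(47265)/3604874416 ≈ 1.6595e-5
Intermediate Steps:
1/(60041 + sqrt(21420 + 25845)) = 1/(60041 + sqrt(47265))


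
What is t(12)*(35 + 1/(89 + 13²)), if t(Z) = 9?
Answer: 27093/86 ≈ 315.03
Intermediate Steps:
t(12)*(35 + 1/(89 + 13²)) = 9*(35 + 1/(89 + 13²)) = 9*(35 + 1/(89 + 169)) = 9*(35 + 1/258) = 9*(9031/258) = 27093/86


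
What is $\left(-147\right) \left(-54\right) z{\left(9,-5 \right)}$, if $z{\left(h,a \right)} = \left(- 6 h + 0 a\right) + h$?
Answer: $-357210$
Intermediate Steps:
$z{\left(h,a \right)} = - 5 h$ ($z{\left(h,a \right)} = \left(- 6 h + 0\right) + h = - 6 h + h = - 5 h$)
$\left(-147\right) \left(-54\right) z{\left(9,-5 \right)} = \left(-147\right) \left(-54\right) \left(\left(-5\right) 9\right) = 7938 \left(-45\right) = -357210$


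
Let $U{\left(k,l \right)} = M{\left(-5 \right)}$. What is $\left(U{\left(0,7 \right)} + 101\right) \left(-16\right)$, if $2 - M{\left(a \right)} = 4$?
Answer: $-1584$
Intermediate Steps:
$M{\left(a \right)} = -2$ ($M{\left(a \right)} = 2 - 4 = -2$)
$U{\left(k,l \right)} = -2$
$\left(U{\left(0,7 \right)} + 101\right) \left(-16\right) = \left(-2 + 101\right) \left(-16\right) = 99 \left(-16\right) = -1584$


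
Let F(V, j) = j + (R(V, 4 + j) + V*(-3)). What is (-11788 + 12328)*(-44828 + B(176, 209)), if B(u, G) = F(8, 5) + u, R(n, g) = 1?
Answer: -24121800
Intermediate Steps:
F(V, j) = 1 + j - 3*V (F(V, j) = j + (1 + V*(-3)) = j + (1 - 3*V) = 1 + j - 3*V)
B(u, G) = -18 + u (B(u, G) = (1 + 5 - 3*8) + u = (1 + 5 - 24) + u = -18 + u)
(-11788 + 12328)*(-44828 + B(176, 209)) = (-11788 + 12328)*(-44828 + (-18 + 176)) = 540*(-44828 + 158) = 540*(-44670) = -24121800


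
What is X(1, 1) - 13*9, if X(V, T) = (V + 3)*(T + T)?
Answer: -109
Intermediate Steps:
X(V, T) = 2*T*(3 + V) (X(V, T) = (3 + V)*(2*T) = 2*T*(3 + V))
X(1, 1) - 13*9 = 2*1*(3 + 1) - 13*9 = 2*1*4 - 117 = 8 - 117 = -109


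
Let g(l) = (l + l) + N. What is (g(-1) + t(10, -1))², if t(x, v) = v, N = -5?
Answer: 64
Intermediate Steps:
g(l) = -5 + 2*l (g(l) = (l + l) - 5 = 2*l - 5 = -5 + 2*l)
(g(-1) + t(10, -1))² = ((-5 + 2*(-1)) - 1)² = ((-5 - 2) - 1)² = (-7 - 1)² = (-8)² = 64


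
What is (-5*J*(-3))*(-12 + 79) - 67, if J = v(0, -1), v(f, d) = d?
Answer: -1072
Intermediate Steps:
J = -1
(-5*J*(-3))*(-12 + 79) - 67 = (-5*(-1)*(-3))*(-12 + 79) - 67 = (5*(-3))*67 - 67 = -15*67 - 67 = -1005 - 67 = -1072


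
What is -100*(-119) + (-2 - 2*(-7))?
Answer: 11912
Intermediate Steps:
-100*(-119) + (-2 - 2*(-7)) = 11900 + (-2 + 14) = 11900 + 12 = 11912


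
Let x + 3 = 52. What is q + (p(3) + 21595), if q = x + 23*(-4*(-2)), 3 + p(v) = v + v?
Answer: 21831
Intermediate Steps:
p(v) = -3 + 2*v (p(v) = -3 + (v + v) = -3 + 2*v)
x = 49 (x = -3 + 52 = 49)
q = 233 (q = 49 + 23*(-4*(-2)) = 49 + 23*8 = 49 + 184 = 233)
q + (p(3) + 21595) = 233 + ((-3 + 2*3) + 21595) = 233 + ((-3 + 6) + 21595) = 233 + (3 + 21595) = 233 + 21598 = 21831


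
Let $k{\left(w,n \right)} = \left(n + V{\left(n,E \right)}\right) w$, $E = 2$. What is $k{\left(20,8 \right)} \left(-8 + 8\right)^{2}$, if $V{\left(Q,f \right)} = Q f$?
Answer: $0$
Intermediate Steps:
$k{\left(w,n \right)} = 3 n w$ ($k{\left(w,n \right)} = \left(n + n 2\right) w = \left(n + 2 n\right) w = 3 n w$)
$k{\left(20,8 \right)} \left(-8 + 8\right)^{2} = 3 \cdot 8 \cdot 20 \left(-8 + 8\right)^{2} = 480 \cdot 0^{2} = 480 \cdot 0 = 0$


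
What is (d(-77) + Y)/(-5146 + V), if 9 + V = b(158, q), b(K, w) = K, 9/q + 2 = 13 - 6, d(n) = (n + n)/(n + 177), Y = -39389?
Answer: 1969527/249850 ≈ 7.8828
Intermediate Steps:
d(n) = 2*n/(177 + n) (d(n) = (2*n)/(177 + n) = 2*n/(177 + n))
q = 9/5 (q = 9/(-2 + (13 - 6)) = 9/(-2 + 7) = 9/5 ≈ 1.8000)
V = 149 (V = -9 + 158 = 149)
(d(-77) + Y)/(-5146 + V) = (2*(-77)/(177 - 77) - 39389)/(-5146 + 149) = (2*(-77)/100 - 39389)/(-4997) = (2*(-77)*(1/100) - 39389)*(-1/4997) = (-77/50 - 39389)*(-1/4997) = -1969527/50*(-1/4997) = 1969527/249850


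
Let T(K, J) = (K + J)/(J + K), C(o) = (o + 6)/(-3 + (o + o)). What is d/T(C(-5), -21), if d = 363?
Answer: 363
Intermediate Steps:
C(o) = (6 + o)/(-3 + 2*o)
T(K, J) = 1 (T(K, J) = (J + K)/(J + K) = 1)
d/T(C(-5), -21) = 363/1 = 363*1 = 363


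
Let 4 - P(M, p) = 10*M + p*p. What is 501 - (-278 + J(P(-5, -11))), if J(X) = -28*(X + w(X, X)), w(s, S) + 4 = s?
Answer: -3085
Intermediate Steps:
P(M, p) = 4 - p**2 - 10*M (P(M, p) = 4 - (10*M + p*p) = 4 - (10*M + p**2) = 4 - (p**2 + 10*M) = 4 + (-p**2 - 10*M) = 4 - p**2 - 10*M)
w(s, S) = -4 + s
J(X) = 112 - 56*X (J(X) = -28*(X + (-4 + X)) = -28*(-4 + 2*X) = 112 - 56*X)
501 - (-278 + J(P(-5, -11))) = 501 - (-278 + (112 - 56*(4 - 1*(-11)**2 - 10*(-5)))) = 501 - (-278 + (112 - 56*(4 - 1*121 + 50))) = 501 - (-278 + (112 - 56*(4 - 121 + 50))) = 501 - (-278 + (112 - 56*(-67))) = 501 - (-278 + (112 + 3752)) = 501 - (-278 + 3864) = 501 - 1*3586 = 501 - 3586 = -3085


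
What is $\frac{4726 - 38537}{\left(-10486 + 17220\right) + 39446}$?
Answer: $- \frac{33811}{46180} \approx -0.73216$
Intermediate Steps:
$\frac{4726 - 38537}{\left(-10486 + 17220\right) + 39446} = - \frac{33811}{6734 + 39446} = - \frac{33811}{46180}$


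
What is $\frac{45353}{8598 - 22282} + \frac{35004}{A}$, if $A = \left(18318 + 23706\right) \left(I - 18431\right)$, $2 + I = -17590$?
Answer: $- \frac{260065287953}{78466883612} \approx -3.3143$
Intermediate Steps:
$I = -17592$ ($I = -2 - 17590 = -17592$)
$A = -1513830552$ ($A = \left(18318 + 23706\right) \left(-17592 - 18431\right) = 42024 \left(-36023\right) = -1513830552$)
$\frac{45353}{8598 - 22282} + \frac{35004}{A} = \frac{45353}{8598 - 22282} + \frac{35004}{-1513830552} = \frac{45353}{8598 - 22282} + 35004 \left(- \frac{1}{1513830552}\right) = \frac{45353}{-13684} - \frac{2917}{126152546} = 45353 \left(- \frac{1}{13684}\right) - \frac{2917}{126152546} = - \frac{4123}{1244} - \frac{2917}{126152546} = - \frac{260065287953}{78466883612}$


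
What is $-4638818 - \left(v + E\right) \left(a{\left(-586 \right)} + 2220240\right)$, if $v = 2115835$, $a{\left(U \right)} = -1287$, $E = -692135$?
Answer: $-3159128024918$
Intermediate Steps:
$-4638818 - \left(v + E\right) \left(a{\left(-586 \right)} + 2220240\right) = -4638818 - \left(2115835 - 692135\right) \left(-1287 + 2220240\right) = -4638818 - 1423700 \cdot 2218953 = -4638818 - 3159123386100 = -3159128024918$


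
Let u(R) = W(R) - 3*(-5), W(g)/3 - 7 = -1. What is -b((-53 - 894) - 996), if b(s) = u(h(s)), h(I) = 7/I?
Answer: -33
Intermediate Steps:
W(g) = 18 (W(g) = 21 + 3*(-1) = 21 - 3 = 18)
u(R) = 33 (u(R) = 18 - 3*(-5) = 18 + 15 = 33)
b(s) = 33
-b((-53 - 894) - 996) = -1*33 = -33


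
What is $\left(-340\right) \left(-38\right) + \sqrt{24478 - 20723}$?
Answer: $12920 + \sqrt{3755} \approx 12981.0$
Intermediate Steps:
$\left(-340\right) \left(-38\right) + \sqrt{24478 - 20723} = 12920 + \sqrt{3755}$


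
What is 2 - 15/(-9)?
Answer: 11/3 ≈ 3.6667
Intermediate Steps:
2 - 15/(-9) = 2 - ⅑*(-15) = 2 + 5/3 = 11/3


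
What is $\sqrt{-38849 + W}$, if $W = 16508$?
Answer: $i \sqrt{22341} \approx 149.47 i$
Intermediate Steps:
$\sqrt{-38849 + W} = \sqrt{-38849 + 16508} = \sqrt{-22341} = i \sqrt{22341}$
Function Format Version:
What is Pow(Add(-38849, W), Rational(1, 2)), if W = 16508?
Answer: Mul(I, Pow(22341, Rational(1, 2))) ≈ Mul(149.47, I)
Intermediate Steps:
Pow(Add(-38849, W), Rational(1, 2)) = Pow(Add(-38849, 16508), Rational(1, 2)) = Pow(-22341, Rational(1, 2)) = Mul(I, Pow(22341, Rational(1, 2)))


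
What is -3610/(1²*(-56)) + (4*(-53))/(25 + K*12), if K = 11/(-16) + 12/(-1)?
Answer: 942489/14252 ≈ 66.130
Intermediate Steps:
K = -203/16 (K = 11*(-1/16) + 12*(-1) = -11/16 - 12 = -203/16 ≈ -12.688)
-3610/(1²*(-56)) + (4*(-53))/(25 + K*12) = -3610/(1²*(-56)) + (4*(-53))/(25 - 203/16*12) = -3610/(1*(-56)) - 212/(25 - 609/4) = -3610/(-56) - 212/(-509/4) = -3610*(-1/56) - 212*(-4/509) = 1805/28 + 848/509 = 942489/14252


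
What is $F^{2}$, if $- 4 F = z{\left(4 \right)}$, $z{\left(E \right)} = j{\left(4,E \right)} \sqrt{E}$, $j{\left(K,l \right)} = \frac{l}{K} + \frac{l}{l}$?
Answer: $1$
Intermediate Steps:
$j{\left(K,l \right)} = 1 + \frac{l}{K}$ ($j{\left(K,l \right)} = \frac{l}{K} + 1 = 1 + \frac{l}{K}$)
$z{\left(E \right)} = \sqrt{E} \left(1 + \frac{E}{4}\right)$ ($z{\left(E \right)} = \frac{4 + E}{4} \sqrt{E} = \left(1 + \frac{E}{4}\right) \sqrt{E} = \sqrt{E} \left(1 + \frac{E}{4}\right)$)
$F = -1$ ($F = - \frac{\frac{1}{4} \sqrt{4} \left(4 + 4\right)}{4} = - \frac{\frac{1}{4} \cdot 2 \cdot 8}{4} = \left(- \frac{1}{4}\right) 4 = -1$)
$F^{2} = \left(-1\right)^{2} = 1$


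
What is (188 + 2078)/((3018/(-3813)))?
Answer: -1440043/503 ≈ -2862.9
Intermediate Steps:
(188 + 2078)/((3018/(-3813))) = 2266/((3018*(-1/3813))) = 2266/(-1006/1271) = 2266*(-1271/1006) = -1440043/503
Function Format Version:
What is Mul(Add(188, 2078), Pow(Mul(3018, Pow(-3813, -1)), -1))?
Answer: Rational(-1440043, 503) ≈ -2862.9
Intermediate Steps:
Mul(Add(188, 2078), Pow(Mul(3018, Pow(-3813, -1)), -1)) = Mul(2266, Pow(Mul(3018, Rational(-1, 3813)), -1)) = Mul(2266, Pow(Rational(-1006, 1271), -1)) = Mul(2266, Rational(-1271, 1006)) = Rational(-1440043, 503)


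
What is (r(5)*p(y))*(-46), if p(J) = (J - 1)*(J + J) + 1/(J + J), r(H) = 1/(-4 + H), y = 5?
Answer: -9223/5 ≈ -1844.6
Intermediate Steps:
p(J) = 1/(2*J) + 2*J*(-1 + J) (p(J) = (-1 + J)*(2*J) + 1/(2*J) = 2*J*(-1 + J) + 1/(2*J) = 1/(2*J) + 2*J*(-1 + J))
(r(5)*p(y))*(-46) = (((½)*(1 + 4*5²*(-1 + 5))/5)/(-4 + 5))*(-46) = (((½)*(⅕)*(1 + 4*25*4))/1)*(-46) = (1*((½)*(⅕)*(1 + 400)))*(-46) = (1*((½)*(⅕)*401))*(-46) = (1*(401/10))*(-46) = (401/10)*(-46) = -9223/5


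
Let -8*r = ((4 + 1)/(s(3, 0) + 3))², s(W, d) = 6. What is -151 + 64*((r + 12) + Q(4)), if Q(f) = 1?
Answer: 54961/81 ≈ 678.53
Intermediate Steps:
r = -25/648 (r = -(4 + 1)²/(6 + 3)²/8 = -(5/9)²/8 = -⅛*25/81 = -25/648 ≈ -0.038580)
-151 + 64*((r + 12) + Q(4)) = -151 + 64*((-25/648 + 12) + 1) = -151 + 64*(7751/648 + 1) = -151 + 64*(8399/648) = -151 + 67192/81 = 54961/81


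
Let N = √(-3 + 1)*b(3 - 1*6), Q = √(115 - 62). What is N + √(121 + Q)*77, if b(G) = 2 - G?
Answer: 77*√(121 + √53) + 5*I*√2 ≈ 872.11 + 7.0711*I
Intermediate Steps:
Q = √53 ≈ 7.2801
N = 5*I*√2 (N = √(-3 + 1)*(2 - (3 - 1*6)) = √(-2)*(2 - (3 - 6)) = (I*√2)*(2 - 1*(-3)) = (I*√2)*(2 + 3) = (I*√2)*5 = 5*I*√2 ≈ 7.0711*I)
N + √(121 + Q)*77 = 5*I*√2 + √(121 + √53)*77 = 5*I*√2 + 77*√(121 + √53) = 77*√(121 + √53) + 5*I*√2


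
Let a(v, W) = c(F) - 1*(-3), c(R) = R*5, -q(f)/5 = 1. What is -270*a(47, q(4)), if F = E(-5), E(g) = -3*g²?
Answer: 100440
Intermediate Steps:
q(f) = -5 (q(f) = -5*1 = -5)
F = -75 (F = -3*(-5)² = -3*25 = -75)
c(R) = 5*R
a(v, W) = -372 (a(v, W) = 5*(-75) - 1*(-3) = -375 + 3 = -372)
-270*a(47, q(4)) = -270*(-372) = 100440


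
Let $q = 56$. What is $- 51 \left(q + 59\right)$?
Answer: $-5865$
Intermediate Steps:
$- 51 \left(q + 59\right) = - 51 \left(56 + 59\right) = \left(-51\right) 115 = -5865$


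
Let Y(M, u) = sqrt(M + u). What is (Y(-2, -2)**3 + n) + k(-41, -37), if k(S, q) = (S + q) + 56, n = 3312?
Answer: 3290 - 8*I ≈ 3290.0 - 8.0*I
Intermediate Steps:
k(S, q) = 56 + S + q
(Y(-2, -2)**3 + n) + k(-41, -37) = ((sqrt(-2 - 2))**3 + 3312) + (56 - 41 - 37) = ((sqrt(-4))**3 + 3312) - 22 = ((2*I)**3 + 3312) - 22 = (-8*I + 3312) - 22 = (3312 - 8*I) - 22 = 3290 - 8*I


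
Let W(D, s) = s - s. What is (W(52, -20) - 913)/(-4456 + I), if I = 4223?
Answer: 913/233 ≈ 3.9185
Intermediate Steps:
W(D, s) = 0
(W(52, -20) - 913)/(-4456 + I) = (0 - 913)/(-4456 + 4223) = -913/(-233) = -913*(-1/233) = 913/233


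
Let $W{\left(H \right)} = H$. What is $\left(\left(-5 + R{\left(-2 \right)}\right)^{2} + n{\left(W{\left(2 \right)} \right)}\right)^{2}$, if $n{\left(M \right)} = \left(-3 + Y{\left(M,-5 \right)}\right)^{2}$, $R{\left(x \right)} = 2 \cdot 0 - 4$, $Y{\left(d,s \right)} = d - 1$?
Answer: $7225$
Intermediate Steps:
$Y{\left(d,s \right)} = -1 + d$
$R{\left(x \right)} = -4$ ($R{\left(x \right)} = 0 - 4 = -4$)
$n{\left(M \right)} = \left(-4 + M\right)^{2}$ ($n{\left(M \right)} = \left(-3 + \left(-1 + M\right)\right)^{2} = \left(-4 + M\right)^{2}$)
$\left(\left(-5 + R{\left(-2 \right)}\right)^{2} + n{\left(W{\left(2 \right)} \right)}\right)^{2} = \left(\left(-5 - 4\right)^{2} + \left(-4 + 2\right)^{2}\right)^{2} = \left(\left(-9\right)^{2} + \left(-2\right)^{2}\right)^{2} = \left(81 + 4\right)^{2} = 85^{2} = 7225$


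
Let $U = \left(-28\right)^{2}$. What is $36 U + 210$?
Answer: $28434$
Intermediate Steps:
$U = 784$
$36 U + 210 = 36 \cdot 784 + 210 = 28224 + 210 = 28434$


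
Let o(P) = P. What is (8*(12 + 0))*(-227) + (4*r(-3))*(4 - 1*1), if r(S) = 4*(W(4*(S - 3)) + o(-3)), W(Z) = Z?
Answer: -23088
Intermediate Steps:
r(S) = -60 + 16*S (r(S) = 4*(4*(S - 3) - 3) = 4*(4*(-3 + S) - 3) = 4*((-12 + 4*S) - 3) = 4*(-15 + 4*S) = -60 + 16*S)
(8*(12 + 0))*(-227) + (4*r(-3))*(4 - 1*1) = (8*(12 + 0))*(-227) + (4*(-60 + 16*(-3)))*(4 - 1*1) = (8*12)*(-227) + (4*(-60 - 48))*(4 - 1) = 96*(-227) + (4*(-108))*3 = -21792 - 432*3 = -21792 - 1296 = -23088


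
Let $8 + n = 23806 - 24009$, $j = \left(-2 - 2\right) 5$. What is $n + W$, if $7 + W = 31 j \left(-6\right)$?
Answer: $3502$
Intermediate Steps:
$j = -20$ ($j = \left(-4\right) 5 = -20$)
$W = 3713$ ($W = -7 + 31 \left(-20\right) \left(-6\right) = -7 - -3720 = -7 + 3720 = 3713$)
$n = -211$ ($n = -8 + \left(23806 - 24009\right) = -8 - 203 = -211$)
$n + W = -211 + 3713 = 3502$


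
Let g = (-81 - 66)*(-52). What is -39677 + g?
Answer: -32033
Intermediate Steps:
g = 7644 (g = -147*(-52) = 7644)
-39677 + g = -39677 + 7644 = -32033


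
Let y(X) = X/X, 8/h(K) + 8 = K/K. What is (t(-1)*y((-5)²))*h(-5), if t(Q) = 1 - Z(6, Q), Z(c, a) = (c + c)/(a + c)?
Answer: 8/5 ≈ 1.6000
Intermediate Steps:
h(K) = -8/7 (h(K) = 8/(-8 + K/K) = 8/(-8 + 1) = 8/(-7) = 8*(-⅐) = -8/7)
Z(c, a) = 2*c/(a + c) (Z(c, a) = (2*c)/(a + c) = 2*c/(a + c))
y(X) = 1
t(Q) = 1 - 12/(6 + Q) (t(Q) = 1 - 2*6/(Q + 6) = 1 - 2*6/(6 + Q) = 1 - 12/(6 + Q))
(t(-1)*y((-5)²))*h(-5) = (((-6 - 1)/(6 - 1))*1)*(-8/7) = ((-7/5)*1)*(-8/7) = (((⅕)*(-7))*1)*(-8/7) = -7/5*1*(-8/7) = -7/5*(-8/7) = 8/5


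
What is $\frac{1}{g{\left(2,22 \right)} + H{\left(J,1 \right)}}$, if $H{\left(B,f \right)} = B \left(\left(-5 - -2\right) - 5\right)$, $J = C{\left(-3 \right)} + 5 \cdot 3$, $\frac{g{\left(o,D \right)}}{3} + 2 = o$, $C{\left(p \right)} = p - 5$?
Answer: $- \frac{1}{56} \approx -0.017857$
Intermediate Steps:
$C{\left(p \right)} = -5 + p$ ($C{\left(p \right)} = p - 5 = -5 + p$)
$g{\left(o,D \right)} = -6 + 3 o$
$J = 7$ ($J = \left(-5 - 3\right) + 5 \cdot 3 = -8 + 15 = 7$)
$H{\left(B,f \right)} = - 8 B$ ($H{\left(B,f \right)} = B \left(\left(-5 + 2\right) - 5\right) = B \left(-3 - 5\right) = B \left(-8\right) = - 8 B$)
$\frac{1}{g{\left(2,22 \right)} + H{\left(J,1 \right)}} = \frac{1}{\left(-6 + 3 \cdot 2\right) - 56} = \frac{1}{\left(-6 + 6\right) - 56} = \frac{1}{0 - 56} = \frac{1}{-56} = - \frac{1}{56}$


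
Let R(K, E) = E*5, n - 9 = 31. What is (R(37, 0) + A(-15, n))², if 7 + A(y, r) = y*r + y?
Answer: 386884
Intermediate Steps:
n = 40 (n = 9 + 31 = 40)
A(y, r) = -7 + y + r*y (A(y, r) = -7 + (y*r + y) = -7 + (r*y + y) = -7 + (y + r*y) = -7 + y + r*y)
R(K, E) = 5*E
(R(37, 0) + A(-15, n))² = (5*0 + (-7 - 15 + 40*(-15)))² = (0 + (-7 - 15 - 600))² = (0 - 622)² = (-622)² = 386884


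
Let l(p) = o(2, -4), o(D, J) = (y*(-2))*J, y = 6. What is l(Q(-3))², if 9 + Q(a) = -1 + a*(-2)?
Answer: 2304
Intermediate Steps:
Q(a) = -10 - 2*a (Q(a) = -9 + (-1 + a*(-2)) = -9 + (-1 - 2*a) = -10 - 2*a)
o(D, J) = -12*J (o(D, J) = (6*(-2))*J = -12*J)
l(p) = 48 (l(p) = -12*(-4) = 48)
l(Q(-3))² = 48² = 2304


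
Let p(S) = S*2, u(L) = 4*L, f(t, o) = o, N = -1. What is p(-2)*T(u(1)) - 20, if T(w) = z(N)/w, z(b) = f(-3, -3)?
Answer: -17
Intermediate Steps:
z(b) = -3
p(S) = 2*S
T(w) = -3/w
p(-2)*T(u(1)) - 20 = (2*(-2))*(-3/(4*1)) - 20 = -(-12)/4 - 20 = -4*(-¾) - 20 = 3 - 20 = -17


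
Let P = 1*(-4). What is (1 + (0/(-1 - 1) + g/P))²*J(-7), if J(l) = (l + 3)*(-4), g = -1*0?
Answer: 16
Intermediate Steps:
g = 0
P = -4
J(l) = -12 - 4*l (J(l) = (3 + l)*(-4) = -12 - 4*l)
(1 + (0/(-1 - 1) + g/P))²*J(-7) = (1 + (0/(-1 - 1) + 0/(-4)))²*(-12 - 4*(-7)) = (1 + (0/(-2) + 0*(-¼)))²*(-12 + 28) = (1 + (0*(-½) + 0))²*16 = (1 + (0 + 0))²*16 = (1 + 0)²*16 = 1²*16 = 1*16 = 16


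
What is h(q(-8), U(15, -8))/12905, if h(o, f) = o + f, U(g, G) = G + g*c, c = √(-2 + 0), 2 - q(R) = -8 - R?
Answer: -6/12905 + 3*I*√2/2581 ≈ -0.00046494 + 0.0016438*I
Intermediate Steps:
q(R) = 10 + R (q(R) = 2 - (-8 - R) = 2 + (8 + R) = 10 + R)
c = I*√2 (c = √(-2) = I*√2 ≈ 1.4142*I)
U(g, G) = G + I*g*√2 (U(g, G) = G + g*(I*√2) = G + I*g*√2)
h(o, f) = f + o
h(q(-8), U(15, -8))/12905 = ((-8 + I*15*√2) + (10 - 8))/12905 = ((-8 + 15*I*√2) + 2)*(1/12905) = (-6 + 15*I*√2)*(1/12905) = -6/12905 + 3*I*√2/2581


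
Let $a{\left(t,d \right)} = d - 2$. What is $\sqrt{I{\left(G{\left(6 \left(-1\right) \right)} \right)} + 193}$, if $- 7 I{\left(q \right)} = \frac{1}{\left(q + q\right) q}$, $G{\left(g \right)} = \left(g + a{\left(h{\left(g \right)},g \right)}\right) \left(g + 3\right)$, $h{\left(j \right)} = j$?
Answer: $\frac{\sqrt{66728578}}{588} \approx 13.892$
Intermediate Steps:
$a{\left(t,d \right)} = -2 + d$
$G{\left(g \right)} = \left(-2 + 2 g\right) \left(3 + g\right)$ ($G{\left(g \right)} = \left(g + \left(-2 + g\right)\right) \left(g + 3\right) = \left(-2 + 2 g\right) \left(3 + g\right)$)
$I{\left(q \right)} = - \frac{1}{14 q^{2}}$ ($I{\left(q \right)} = - \frac{\frac{1}{q + q} \frac{1}{q}}{7} = - \frac{\frac{1}{2 q} \frac{1}{q}}{7} = - \frac{\frac{1}{2} \frac{1}{q^{2}}}{7} = - \frac{1}{14 q^{2}}$)
$\sqrt{I{\left(G{\left(6 \left(-1\right) \right)} \right)} + 193} = \sqrt{- \frac{1}{14 \left(-6 + 2 \left(6 \left(-1\right)\right)^{2} + 4 \cdot 6 \left(-1\right)\right)^{2}} + 193} = \sqrt{- \frac{1}{14 \left(-6 + 2 \left(-6\right)^{2} + 4 \left(-6\right)\right)^{2}} + 193} = \sqrt{- \frac{1}{14 \left(-6 + 2 \cdot 36 - 24\right)^{2}} + 193} = \sqrt{- \frac{1}{14 \left(-6 + 72 - 24\right)^{2}} + 193} = \sqrt{- \frac{1}{14 \cdot 1764} + 193} = \sqrt{\left(- \frac{1}{14}\right) \frac{1}{1764} + 193} = \sqrt{- \frac{1}{24696} + 193} = \sqrt{\frac{4766327}{24696}} = \frac{\sqrt{66728578}}{588}$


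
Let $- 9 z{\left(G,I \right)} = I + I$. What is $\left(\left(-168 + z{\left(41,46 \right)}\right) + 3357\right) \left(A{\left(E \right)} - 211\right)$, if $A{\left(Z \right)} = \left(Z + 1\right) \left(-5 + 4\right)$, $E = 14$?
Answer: $- \frac{6465634}{9} \approx -7.184 \cdot 10^{5}$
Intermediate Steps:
$z{\left(G,I \right)} = - \frac{2 I}{9}$ ($z{\left(G,I \right)} = - \frac{I + I}{9} = - \frac{2 I}{9}$)
$A{\left(Z \right)} = -1 - Z$ ($A{\left(Z \right)} = \left(1 + Z\right) \left(-1\right) = -1 - Z$)
$\left(\left(-168 + z{\left(41,46 \right)}\right) + 3357\right) \left(A{\left(E \right)} - 211\right) = \left(\left(-168 - \frac{92}{9}\right) + 3357\right) \left(\left(-1 - 14\right) - 211\right) = \left(- \frac{1604}{9} + 3357\right) \left(-15 - 211\right) = \frac{28609}{9} \left(-226\right) = - \frac{6465634}{9}$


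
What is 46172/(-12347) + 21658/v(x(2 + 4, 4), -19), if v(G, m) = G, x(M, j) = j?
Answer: 133613319/24694 ≈ 5410.8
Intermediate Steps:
46172/(-12347) + 21658/v(x(2 + 4, 4), -19) = 46172/(-12347) + 21658/4 = 46172*(-1/12347) + 21658*(¼) = -46172/12347 + 10829/2 = 133613319/24694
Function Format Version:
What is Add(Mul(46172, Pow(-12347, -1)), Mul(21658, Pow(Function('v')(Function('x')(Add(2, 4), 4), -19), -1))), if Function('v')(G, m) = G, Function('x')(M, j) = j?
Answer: Rational(133613319, 24694) ≈ 5410.8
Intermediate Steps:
Add(Mul(46172, Pow(-12347, -1)), Mul(21658, Pow(Function('v')(Function('x')(Add(2, 4), 4), -19), -1))) = Add(Mul(46172, Pow(-12347, -1)), Mul(21658, Pow(4, -1))) = Add(Mul(46172, Rational(-1, 12347)), Mul(21658, Rational(1, 4))) = Add(Rational(-46172, 12347), Rational(10829, 2)) = Rational(133613319, 24694)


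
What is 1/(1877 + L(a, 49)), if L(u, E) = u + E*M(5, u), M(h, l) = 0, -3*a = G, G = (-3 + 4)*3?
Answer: 1/1876 ≈ 0.00053305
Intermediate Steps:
G = 3 (G = 1*3 = 3)
a = -1 (a = -⅓*3 = -1)
L(u, E) = u (L(u, E) = u + E*0 = u + 0 = u)
1/(1877 + L(a, 49)) = 1/(1877 - 1) = 1/1876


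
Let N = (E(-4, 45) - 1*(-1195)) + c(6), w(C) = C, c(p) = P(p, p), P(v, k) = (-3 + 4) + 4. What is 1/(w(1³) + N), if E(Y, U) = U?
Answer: 1/1246 ≈ 0.00080257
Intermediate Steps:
P(v, k) = 5 (P(v, k) = 1 + 4 = 5)
c(p) = 5
N = 1245 (N = (45 - 1*(-1195)) + 5 = (45 + 1195) + 5 = 1240 + 5 = 1245)
1/(w(1³) + N) = 1/(1³ + 1245) = 1/(1 + 1245) = 1/1246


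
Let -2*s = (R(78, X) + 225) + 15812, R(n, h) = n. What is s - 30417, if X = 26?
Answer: -76949/2 ≈ -38475.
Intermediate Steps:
s = -16115/2 (s = -((78 + 225) + 15812)/2 = -(303 + 15812)/2 = -½*16115 = -16115/2 ≈ -8057.5)
s - 30417 = -16115/2 - 30417 = -76949/2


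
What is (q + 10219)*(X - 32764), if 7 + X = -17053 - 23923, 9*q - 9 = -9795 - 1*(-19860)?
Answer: -2508504205/3 ≈ -8.3617e+8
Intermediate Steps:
q = 3358/3 (q = 1 + (-9795 - 1*(-19860))/9 = 1 + (-9795 + 19860)/9 = 1 + (1/9)*10065 = 1 + 3355/3 = 3358/3 ≈ 1119.3)
X = -40983 (X = -7 + (-17053 - 23923) = -7 - 40976 = -40983)
(q + 10219)*(X - 32764) = (3358/3 + 10219)*(-40983 - 32764) = (34015/3)*(-73747) = -2508504205/3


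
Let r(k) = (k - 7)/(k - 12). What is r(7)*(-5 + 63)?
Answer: 0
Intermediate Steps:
r(k) = (-7 + k)/(-12 + k)
r(7)*(-5 + 63) = ((-7 + 7)/(-12 + 7))*(-5 + 63) = (0/(-5))*58 = -⅕*0*58 = 0*58 = 0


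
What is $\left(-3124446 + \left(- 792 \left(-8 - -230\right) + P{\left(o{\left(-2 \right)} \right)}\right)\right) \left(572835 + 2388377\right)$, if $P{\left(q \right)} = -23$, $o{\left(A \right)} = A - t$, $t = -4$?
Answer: $-9772867235116$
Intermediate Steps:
$o{\left(A \right)} = 4 + A$ ($o{\left(A \right)} = A - -4 = A + 4 = 4 + A$)
$\left(-3124446 + \left(- 792 \left(-8 - -230\right) + P{\left(o{\left(-2 \right)} \right)}\right)\right) \left(572835 + 2388377\right) = \left(-3124446 - \left(23 + 792 \left(-8 - -230\right)\right)\right) \left(572835 + 2388377\right) = \left(-3124446 - \left(23 + 792 \left(-8 + 230\right)\right)\right) 2961212 = \left(-3124446 - 175847\right) 2961212 = \left(-3300293\right) 2961212 = -9772867235116$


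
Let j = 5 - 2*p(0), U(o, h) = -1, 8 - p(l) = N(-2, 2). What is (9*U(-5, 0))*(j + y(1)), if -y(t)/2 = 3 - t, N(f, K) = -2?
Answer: 171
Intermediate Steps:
p(l) = 10 (p(l) = 8 - 1*(-2) = 8 + 2 = 10)
y(t) = -6 + 2*t (y(t) = -2*(3 - t) = -6 + 2*t)
j = -15 (j = 5 - 2*10 = 5 - 20 = -15)
(9*U(-5, 0))*(j + y(1)) = (9*(-1))*(-15 + (-6 + 2*1)) = -9*(-15 + (-6 + 2)) = -9*(-15 - 4) = -9*(-19) = 171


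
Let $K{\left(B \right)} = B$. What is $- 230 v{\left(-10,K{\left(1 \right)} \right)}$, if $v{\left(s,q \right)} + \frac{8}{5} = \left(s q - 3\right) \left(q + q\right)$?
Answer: $6348$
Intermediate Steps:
$v{\left(s,q \right)} = - \frac{8}{5} + 2 q \left(-3 + q s\right)$ ($v{\left(s,q \right)} = - \frac{8}{5} + \left(s q - 3\right) \left(q + q\right) = - \frac{8}{5} + \left(q s - 3\right) 2 q = - \frac{8}{5} + \left(-3 + q s\right) 2 q = - \frac{8}{5} + 2 q \left(-3 + q s\right)$)
$- 230 v{\left(-10,K{\left(1 \right)} \right)} = - 230 \left(- \frac{8}{5} - 6 + 2 \left(-10\right) 1^{2}\right) = - 230 \left(- \frac{8}{5} - 6 + 2 \left(-10\right) 1\right) = - 230 \left(- \frac{8}{5} - 6 - 20\right) = \left(-230\right) \left(- \frac{138}{5}\right) = 6348$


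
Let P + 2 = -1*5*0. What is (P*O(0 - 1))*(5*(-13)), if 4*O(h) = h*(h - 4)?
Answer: 325/2 ≈ 162.50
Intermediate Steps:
P = -2 (P = -2 - 1*5*0 = -2 - 5*0 = -2 + 0 = -2)
O(h) = h*(-4 + h)/4 (O(h) = (h*(h - 4))/4 = (h*(-4 + h))/4 = h*(-4 + h)/4)
(P*O(0 - 1))*(5*(-13)) = (-(0 - 1)*(-4 + (0 - 1))/2)*(5*(-13)) = -(-1)*(-4 - 1)/2*(-65) = -(-1)*(-5)/2*(-65) = -2*5/4*(-65) = -5/2*(-65) = 325/2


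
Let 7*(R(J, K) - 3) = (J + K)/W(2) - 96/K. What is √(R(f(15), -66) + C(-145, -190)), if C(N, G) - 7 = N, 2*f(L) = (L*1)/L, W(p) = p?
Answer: 3*I*√367521/154 ≈ 11.81*I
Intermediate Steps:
f(L) = ½ (f(L) = ((L*1)/L)/2 = (L/L)/2 = (½)*1 = ½)
C(N, G) = 7 + N
R(J, K) = 3 - 96/(7*K) + J/14 + K/14 (R(J, K) = 3 + ((J + K)/2 - 96/K)/7 = 3 + ((J + K)*(½) - 96/K)/7 = 3 + ((J/2 + K/2) - 96/K)/7 = 3 + (J/2 + K/2 - 96/K)/7 = 3 + (-96/(7*K) + J/14 + K/14) = 3 - 96/(7*K) + J/14 + K/14)
√(R(f(15), -66) + C(-145, -190)) = √((1/14)*(-192 - 66*(42 + ½ - 66))/(-66) + (7 - 145)) = √((1/14)*(-1/66)*(-192 - 66*(-47/2)) - 138) = √((1/14)*(-1/66)*(-192 + 1551) - 138) = √((1/14)*(-1/66)*1359 - 138) = √(-453/308 - 138) = √(-42957/308) = 3*I*√367521/154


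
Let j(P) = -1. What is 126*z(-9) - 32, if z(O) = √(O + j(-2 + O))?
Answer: -32 + 126*I*√10 ≈ -32.0 + 398.45*I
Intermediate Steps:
z(O) = √(-1 + O) (z(O) = √(O - 1) = √(-1 + O))
126*z(-9) - 32 = 126*√(-1 - 9) - 32 = 126*√(-10) - 32 = 126*(I*√10) - 32 = 126*I*√10 - 32 = -32 + 126*I*√10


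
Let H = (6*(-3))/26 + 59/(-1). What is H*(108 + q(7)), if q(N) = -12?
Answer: -74496/13 ≈ -5730.5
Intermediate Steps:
H = -776/13 (H = -18*1/26 + 59*(-1) = -9/13 - 59 = -776/13 ≈ -59.692)
H*(108 + q(7)) = -776*(108 - 12)/13 = -776/13*96 = -74496/13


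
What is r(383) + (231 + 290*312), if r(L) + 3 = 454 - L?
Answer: 90779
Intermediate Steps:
r(L) = 451 - L (r(L) = -3 + (454 - L) = 451 - L)
r(383) + (231 + 290*312) = (451 - 1*383) + (231 + 290*312) = (451 - 383) + (231 + 90480) = 68 + 90711 = 90779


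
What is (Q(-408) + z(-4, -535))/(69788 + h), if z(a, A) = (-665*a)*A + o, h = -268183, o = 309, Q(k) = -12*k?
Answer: 283579/39679 ≈ 7.1468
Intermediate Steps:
z(a, A) = 309 - 665*A*a (z(a, A) = (-665*a)*A + 309 = -665*A*a + 309 = 309 - 665*A*a)
(Q(-408) + z(-4, -535))/(69788 + h) = (-12*(-408) + (309 - 665*(-535)*(-4)))/(69788 - 268183) = (4896 + (309 - 1423100))/(-198395) = (4896 - 1422791)*(-1/198395) = -1417895*(-1/198395) = 283579/39679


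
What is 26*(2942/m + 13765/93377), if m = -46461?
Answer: 9485333806/4338388797 ≈ 2.1864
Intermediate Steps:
26*(2942/m + 13765/93377) = 26*(2942/(-46461) + 13765/93377) = 26*(2942*(-1/46461) + 13765*(1/93377)) = 26*(-2942/46461 + 13765/93377) = 26*(364820531/4338388797) = 9485333806/4338388797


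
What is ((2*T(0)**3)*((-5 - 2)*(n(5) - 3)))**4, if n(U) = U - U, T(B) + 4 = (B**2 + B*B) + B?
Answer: 52205595918336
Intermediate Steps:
T(B) = -4 + B + 2*B**2 (T(B) = -4 + ((B**2 + B*B) + B) = -4 + ((B**2 + B**2) + B) = -4 + (2*B**2 + B) = -4 + (B + 2*B**2) = -4 + B + 2*B**2)
n(U) = 0
((2*T(0)**3)*((-5 - 2)*(n(5) - 3)))**4 = ((2*(-4 + 0 + 2*0**2)**3)*((-5 - 2)*(0 - 3)))**4 = ((2*(-4 + 0 + 2*0)**3)*(-7*(-3)))**4 = ((2*(-4 + 0 + 0)**3)*21)**4 = ((2*(-4)**3)*21)**4 = ((2*(-64))*21)**4 = (-128*21)**4 = (-2688)**4 = 52205595918336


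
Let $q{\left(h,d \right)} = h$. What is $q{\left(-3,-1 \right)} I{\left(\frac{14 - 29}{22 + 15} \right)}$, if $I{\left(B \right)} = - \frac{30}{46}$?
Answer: $\frac{45}{23} \approx 1.9565$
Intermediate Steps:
$I{\left(B \right)} = - \frac{15}{23}$ ($I{\left(B \right)} = \left(-30\right) \frac{1}{46} = - \frac{15}{23}$)
$q{\left(-3,-1 \right)} I{\left(\frac{14 - 29}{22 + 15} \right)} = \left(-3\right) \left(- \frac{15}{23}\right) = \frac{45}{23}$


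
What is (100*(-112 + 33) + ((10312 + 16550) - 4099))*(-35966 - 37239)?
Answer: -1088045915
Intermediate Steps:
(100*(-112 + 33) + ((10312 + 16550) - 4099))*(-35966 - 37239) = (100*(-79) + (26862 - 4099))*(-73205) = (-7900 + 22763)*(-73205) = 14863*(-73205) = -1088045915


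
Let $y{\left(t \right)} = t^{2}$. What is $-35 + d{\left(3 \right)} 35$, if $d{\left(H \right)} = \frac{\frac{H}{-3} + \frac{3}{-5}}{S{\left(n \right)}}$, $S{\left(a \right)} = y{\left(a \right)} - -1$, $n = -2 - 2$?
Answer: $- \frac{651}{17} \approx -38.294$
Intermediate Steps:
$n = -4$ ($n = -2 - 2 = -4$)
$S{\left(a \right)} = 1 + a^{2}$ ($S{\left(a \right)} = a^{2} - -1 = a^{2} + 1 = 1 + a^{2}$)
$d{\left(H \right)} = - \frac{3}{85} - \frac{H}{51}$ ($d{\left(H \right)} = \frac{\frac{H}{-3} + \frac{3}{-5}}{1 + \left(-4\right)^{2}} = \frac{H \left(- \frac{1}{3}\right) + 3 \left(- \frac{1}{5}\right)}{1 + 16} = \frac{- \frac{H}{3} - \frac{3}{5}}{17} = \left(- \frac{3}{5} - \frac{H}{3}\right) \frac{1}{17} = - \frac{3}{85} - \frac{H}{51}$)
$-35 + d{\left(3 \right)} 35 = -35 + \left(- \frac{3}{85} - \frac{1}{17}\right) 35 = -35 - \frac{56}{17} = - \frac{651}{17}$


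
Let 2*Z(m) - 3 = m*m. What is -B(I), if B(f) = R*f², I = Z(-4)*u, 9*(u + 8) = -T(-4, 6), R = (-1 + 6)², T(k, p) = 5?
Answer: -53509225/324 ≈ -1.6515e+5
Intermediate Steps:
R = 25 (R = 5² = 25)
u = -77/9 (u = -8 + (-1*5)/9 = -8 + (⅑)*(-5) = -8 - 5/9 = -77/9 ≈ -8.5556)
Z(m) = 3/2 + m²/2 (Z(m) = 3/2 + (m*m)/2 = 3/2 + m²/2)
I = -1463/18 (I = (3/2 + (½)*(-4)²)*(-77/9) = (3/2 + (½)*16)*(-77/9) = (3/2 + 8)*(-77/9) = (19/2)*(-77/9) = -1463/18 ≈ -81.278)
B(f) = 25*f²
-B(I) = -25*(-1463/18)² = -25*2140369/324 = -1*53509225/324 = -53509225/324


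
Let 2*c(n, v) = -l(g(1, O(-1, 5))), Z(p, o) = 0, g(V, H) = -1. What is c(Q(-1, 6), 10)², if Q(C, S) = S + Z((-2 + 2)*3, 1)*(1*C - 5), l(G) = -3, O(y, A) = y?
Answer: 9/4 ≈ 2.2500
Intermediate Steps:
Q(C, S) = S (Q(C, S) = S + 0*(1*C - 5) = S + 0*(C - 5) = S + 0*(-5 + C) = S + 0 = S)
c(n, v) = 3/2 (c(n, v) = (-1*(-3))/2 = (½)*3 = 3/2)
c(Q(-1, 6), 10)² = (3/2)² = 9/4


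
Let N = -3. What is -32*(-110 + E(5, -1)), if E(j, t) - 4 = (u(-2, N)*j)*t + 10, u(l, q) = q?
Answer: 2592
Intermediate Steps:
E(j, t) = 14 - 3*j*t (E(j, t) = 4 + ((-3*j)*t + 10) = 4 + (-3*j*t + 10) = 4 + (10 - 3*j*t) = 14 - 3*j*t)
-32*(-110 + E(5, -1)) = -32*(-110 + (14 - 3*5*(-1))) = -32*(-110 + (14 + 15)) = -32*(-110 + 29) = -32*(-81) = 2592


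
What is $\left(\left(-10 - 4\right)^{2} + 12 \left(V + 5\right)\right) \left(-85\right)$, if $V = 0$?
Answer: $-21760$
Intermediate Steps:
$\left(\left(-10 - 4\right)^{2} + 12 \left(V + 5\right)\right) \left(-85\right) = \left(\left(-10 - 4\right)^{2} + 12 \left(0 + 5\right)\right) \left(-85\right) = \left(\left(-14\right)^{2} + 12 \cdot 5\right) \left(-85\right) = \left(196 + 60\right) \left(-85\right) = 256 \left(-85\right) = -21760$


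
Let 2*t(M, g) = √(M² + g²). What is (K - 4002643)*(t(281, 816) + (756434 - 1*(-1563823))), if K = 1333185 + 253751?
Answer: -5605061076699 - 2415707*√744817/2 ≈ -5.6061e+12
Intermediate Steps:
K = 1586936
t(M, g) = √(M² + g²)/2
(K - 4002643)*(t(281, 816) + (756434 - 1*(-1563823))) = (1586936 - 4002643)*(√(281² + 816²)/2 + (756434 - 1*(-1563823))) = -2415707*(√(78961 + 665856)/2 + (756434 + 1563823)) = -2415707*(√744817/2 + 2320257) = -2415707*(2320257 + √744817/2) = -5605061076699 - 2415707*√744817/2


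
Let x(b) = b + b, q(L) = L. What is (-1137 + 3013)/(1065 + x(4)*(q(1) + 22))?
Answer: 1876/1249 ≈ 1.5020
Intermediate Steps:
x(b) = 2*b
(-1137 + 3013)/(1065 + x(4)*(q(1) + 22)) = (-1137 + 3013)/(1065 + (2*4)*(1 + 22)) = 1876/(1065 + 8*23) = 1876/(1065 + 184) = 1876/1249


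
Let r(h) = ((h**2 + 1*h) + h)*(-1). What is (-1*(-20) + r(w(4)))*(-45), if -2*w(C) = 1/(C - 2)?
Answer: -14715/16 ≈ -919.69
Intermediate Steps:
w(C) = -1/(2*(-2 + C)) (w(C) = -1/(2*(C - 2)) = -1/(2*(-2 + C)))
r(h) = -h**2 - 2*h (r(h) = ((h**2 + h) + h)*(-1) = ((h + h**2) + h)*(-1) = (h**2 + 2*h)*(-1) = -h**2 - 2*h)
(-1*(-20) + r(w(4)))*(-45) = (-1*(-20) - (-1/(-4 + 2*4))*(2 - 1/(-4 + 2*4)))*(-45) = (20 - (-1/(-4 + 8))*(2 - 1/(-4 + 8)))*(-45) = (20 - (-1/4)*(2 - 1/4))*(-45) = (20 - (-1*1/4)*(2 - 1*1/4))*(-45) = (20 - 1*(-1/4)*(2 - 1/4))*(-45) = (20 - 1*(-1/4)*7/4)*(-45) = (20 + 7/16)*(-45) = (327/16)*(-45) = -14715/16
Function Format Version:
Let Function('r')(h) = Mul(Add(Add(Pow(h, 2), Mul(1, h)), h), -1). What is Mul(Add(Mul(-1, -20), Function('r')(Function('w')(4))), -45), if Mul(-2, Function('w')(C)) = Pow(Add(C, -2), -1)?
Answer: Rational(-14715, 16) ≈ -919.69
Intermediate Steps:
Function('w')(C) = Mul(Rational(-1, 2), Pow(Add(-2, C), -1)) (Function('w')(C) = Mul(Rational(-1, 2), Pow(Add(C, -2), -1)) = Mul(Rational(-1, 2), Pow(Add(-2, C), -1)))
Function('r')(h) = Add(Mul(-1, Pow(h, 2)), Mul(-2, h)) (Function('r')(h) = Mul(Add(Add(Pow(h, 2), h), h), -1) = Mul(Add(Add(h, Pow(h, 2)), h), -1) = Mul(Add(Pow(h, 2), Mul(2, h)), -1) = Add(Mul(-1, Pow(h, 2)), Mul(-2, h)))
Mul(Add(Mul(-1, -20), Function('r')(Function('w')(4))), -45) = Mul(Add(Mul(-1, -20), Mul(-1, Mul(-1, Pow(Add(-4, Mul(2, 4)), -1)), Add(2, Mul(-1, Pow(Add(-4, Mul(2, 4)), -1))))), -45) = Mul(Add(20, Mul(-1, Mul(-1, Pow(Add(-4, 8), -1)), Add(2, Mul(-1, Pow(Add(-4, 8), -1))))), -45) = Mul(Add(20, Mul(-1, Mul(-1, Pow(4, -1)), Add(2, Mul(-1, Pow(4, -1))))), -45) = Mul(Add(20, Mul(-1, Mul(-1, Rational(1, 4)), Add(2, Mul(-1, Rational(1, 4))))), -45) = Mul(Add(20, Mul(-1, Rational(-1, 4), Add(2, Rational(-1, 4)))), -45) = Mul(Add(20, Mul(-1, Rational(-1, 4), Rational(7, 4))), -45) = Mul(Add(20, Rational(7, 16)), -45) = Mul(Rational(327, 16), -45) = Rational(-14715, 16)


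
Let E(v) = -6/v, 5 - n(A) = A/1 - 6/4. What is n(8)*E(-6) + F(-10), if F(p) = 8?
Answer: 13/2 ≈ 6.5000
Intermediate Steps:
n(A) = 13/2 - A (n(A) = 5 - (A/1 - 6/4) = 5 - (A*1 - 6*1/4) = 5 - (A - 3/2) = 5 - (-3/2 + A) = 5 + (3/2 - A) = 13/2 - A)
n(8)*E(-6) + F(-10) = (13/2 - 1*8)*(-6/(-6)) + 8 = (13/2 - 8)*(-6*(-1/6)) + 8 = -3/2*1 + 8 = -3/2 + 8 = 13/2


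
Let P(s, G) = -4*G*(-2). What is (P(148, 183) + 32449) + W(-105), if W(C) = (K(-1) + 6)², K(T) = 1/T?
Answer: 33938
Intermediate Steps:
P(s, G) = 8*G
W(C) = 25 (W(C) = (1/(-1) + 6)² = (-1 + 6)² = 5² = 25)
(P(148, 183) + 32449) + W(-105) = (8*183 + 32449) + 25 = (1464 + 32449) + 25 = 33913 + 25 = 33938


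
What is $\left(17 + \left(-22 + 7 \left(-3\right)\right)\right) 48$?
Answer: $-1248$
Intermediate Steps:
$\left(17 + \left(-22 + 7 \left(-3\right)\right)\right) 48 = \left(17 - 43\right) 48 = \left(-26\right) 48 = -1248$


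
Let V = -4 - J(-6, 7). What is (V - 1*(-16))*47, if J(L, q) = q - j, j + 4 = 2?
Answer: 141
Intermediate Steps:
j = -2 (j = -4 + 2 = -2)
J(L, q) = 2 + q (J(L, q) = q - 1*(-2) = q + 2 = 2 + q)
V = -13 (V = -4 - (2 + 7) = -4 - 1*9 = -4 - 9 = -13)
(V - 1*(-16))*47 = (-13 - 1*(-16))*47 = (-13 + 16)*47 = 3*47 = 141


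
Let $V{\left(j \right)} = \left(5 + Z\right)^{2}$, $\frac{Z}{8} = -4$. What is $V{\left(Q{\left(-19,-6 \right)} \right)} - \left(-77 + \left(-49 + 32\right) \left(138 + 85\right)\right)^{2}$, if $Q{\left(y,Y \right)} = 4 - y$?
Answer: $-14960695$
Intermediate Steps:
$Z = -32$ ($Z = 8 \left(-4\right) = -32$)
$V{\left(j \right)} = 729$ ($V{\left(j \right)} = \left(5 - 32\right)^{2} = \left(-27\right)^{2} = 729$)
$V{\left(Q{\left(-19,-6 \right)} \right)} - \left(-77 + \left(-49 + 32\right) \left(138 + 85\right)\right)^{2} = 729 - \left(-77 + \left(-49 + 32\right) \left(138 + 85\right)\right)^{2} = 729 - \left(-77 - 3791\right)^{2} = 729 - \left(-3868\right)^{2} = 729 - 14961424 = -14960695$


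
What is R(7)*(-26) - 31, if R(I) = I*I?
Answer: -1305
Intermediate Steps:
R(I) = I²
R(7)*(-26) - 31 = 7²*(-26) - 31 = 49*(-26) - 31 = -1274 - 31 = -1305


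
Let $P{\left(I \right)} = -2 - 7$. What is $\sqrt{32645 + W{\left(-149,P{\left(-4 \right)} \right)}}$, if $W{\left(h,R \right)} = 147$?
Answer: $2 \sqrt{8198} \approx 181.09$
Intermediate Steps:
$P{\left(I \right)} = -9$
$\sqrt{32645 + W{\left(-149,P{\left(-4 \right)} \right)}} = \sqrt{32645 + 147} = \sqrt{32792} = 2 \sqrt{8198}$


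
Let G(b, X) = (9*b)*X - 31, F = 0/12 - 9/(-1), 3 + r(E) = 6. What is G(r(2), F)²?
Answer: 44944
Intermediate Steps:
r(E) = 3 (r(E) = -3 + 6 = 3)
F = 9 (F = 0*(1/12) - 9*(-1) = 0 + 9 = 9)
G(b, X) = -31 + 9*X*b (G(b, X) = 9*X*b - 31 = -31 + 9*X*b)
G(r(2), F)² = (-31 + 9*9*3)² = (-31 + 243)² = 212² = 44944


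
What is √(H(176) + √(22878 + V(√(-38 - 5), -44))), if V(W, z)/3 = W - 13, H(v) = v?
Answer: √(176 + √3*√(7613 + I*√43)) ≈ 18.087 + 0.0018*I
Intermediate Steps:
V(W, z) = -39 + 3*W (V(W, z) = 3*(W - 13) = 3*(-13 + W) = -39 + 3*W)
√(H(176) + √(22878 + V(√(-38 - 5), -44))) = √(176 + √(22878 + (-39 + 3*√(-38 - 5)))) = √(176 + √(22878 + (-39 + 3*√(-43)))) = √(176 + √(22878 + (-39 + 3*(I*√43)))) = √(176 + √(22878 + (-39 + 3*I*√43))) = √(176 + √(22839 + 3*I*√43))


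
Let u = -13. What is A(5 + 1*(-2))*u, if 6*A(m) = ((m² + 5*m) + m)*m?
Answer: -351/2 ≈ -175.50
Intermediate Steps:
A(m) = m*(m² + 6*m)/6 (A(m) = (((m² + 5*m) + m)*m)/6 = ((m² + 6*m)*m)/6 = (m*(m² + 6*m))/6 = m*(m² + 6*m)/6)
A(5 + 1*(-2))*u = ((5 + 1*(-2))²*(6 + (5 + 1*(-2)))/6)*(-13) = ((5 - 2)²*(6 + (5 - 2))/6)*(-13) = ((⅙)*3²*(6 + 3))*(-13) = ((⅙)*9*9)*(-13) = (27/2)*(-13) = -351/2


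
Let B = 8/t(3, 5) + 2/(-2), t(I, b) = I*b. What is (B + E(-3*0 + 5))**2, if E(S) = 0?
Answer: 49/225 ≈ 0.21778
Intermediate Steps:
B = -7/15 (B = 8/((3*5)) + 2/(-2) = 8/15 + 2*(-1/2) = 8*(1/15) - 1 = 8/15 - 1 = -7/15 ≈ -0.46667)
(B + E(-3*0 + 5))**2 = (-7/15 + 0)**2 = (-7/15)**2 = 49/225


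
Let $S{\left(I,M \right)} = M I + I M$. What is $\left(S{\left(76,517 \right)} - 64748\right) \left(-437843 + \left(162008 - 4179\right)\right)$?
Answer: $-3874273704$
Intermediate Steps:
$S{\left(I,M \right)} = 2 I M$ ($S{\left(I,M \right)} = I M + I M = 2 I M$)
$\left(S{\left(76,517 \right)} - 64748\right) \left(-437843 + \left(162008 - 4179\right)\right) = \left(2 \cdot 76 \cdot 517 - 64748\right) \left(-437843 + \left(162008 - 4179\right)\right) = \left(78584 - 64748\right) \left(-437843 + 157829\right) = 13836 \left(-280014\right) = -3874273704$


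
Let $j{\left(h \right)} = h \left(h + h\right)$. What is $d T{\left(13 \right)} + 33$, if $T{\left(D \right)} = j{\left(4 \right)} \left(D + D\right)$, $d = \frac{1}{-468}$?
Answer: $\frac{281}{9} \approx 31.222$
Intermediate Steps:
$j{\left(h \right)} = 2 h^{2}$ ($j{\left(h \right)} = h 2 h = 2 h^{2}$)
$d = - \frac{1}{468} \approx -0.0021368$
$T{\left(D \right)} = 64 D$ ($T{\left(D \right)} = 2 \cdot 4^{2} \left(D + D\right) = 2 \cdot 16 \cdot 2 D = 32 \cdot 2 D = 64 D$)
$d T{\left(13 \right)} + 33 = - \frac{64 \cdot 13}{468} + 33 = \left(- \frac{1}{468}\right) 832 + 33 = - \frac{16}{9} + 33 = \frac{281}{9}$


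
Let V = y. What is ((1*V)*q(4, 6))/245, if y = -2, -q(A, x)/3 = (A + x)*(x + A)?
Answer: 120/49 ≈ 2.4490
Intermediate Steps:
q(A, x) = -3*(A + x)**2 (q(A, x) = -3*(A + x)*(x + A) = -3*(A + x)*(A + x) = -3*(A + x)**2)
V = -2
((1*V)*q(4, 6))/245 = ((1*(-2))*(-3*(4 + 6)**2))/245 = -(-6)*10**2*(1/245) = -(-6)*100*(1/245) = -2*(-300)*(1/245) = 600*(1/245) = 120/49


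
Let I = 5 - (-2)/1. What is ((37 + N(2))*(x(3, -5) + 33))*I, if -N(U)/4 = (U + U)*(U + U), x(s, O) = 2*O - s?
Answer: -3780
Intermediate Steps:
x(s, O) = -s + 2*O
N(U) = -16*U**2 (N(U) = -4*(U + U)*(U + U) = -4*2*U*2*U = -16*U**2)
I = 7 (I = 5 - (-2) = 5 - 1*(-2) = 5 + 2 = 7)
((37 + N(2))*(x(3, -5) + 33))*I = ((37 - 16*2**2)*((-1*3 + 2*(-5)) + 33))*7 = ((37 - 16*4)*((-3 - 10) + 33))*7 = ((37 - 64)*(-13 + 33))*7 = -27*20*7 = -540*7 = -3780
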